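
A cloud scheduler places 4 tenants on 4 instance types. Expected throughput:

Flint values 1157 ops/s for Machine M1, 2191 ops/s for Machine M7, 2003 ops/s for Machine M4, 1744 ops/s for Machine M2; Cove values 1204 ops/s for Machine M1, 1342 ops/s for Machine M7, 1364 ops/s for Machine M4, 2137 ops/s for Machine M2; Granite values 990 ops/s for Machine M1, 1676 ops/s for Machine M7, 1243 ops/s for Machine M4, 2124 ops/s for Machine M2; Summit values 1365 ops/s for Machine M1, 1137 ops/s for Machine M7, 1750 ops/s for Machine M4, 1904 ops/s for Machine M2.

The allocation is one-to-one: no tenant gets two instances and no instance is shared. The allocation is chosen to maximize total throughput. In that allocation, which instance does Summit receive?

Summit receives Machine M4.

Optimal: Flint→Machine M7 (2191 ops/s), Cove→Machine M1 (1204 ops/s), Granite→Machine M2 (2124 ops/s), Summit→Machine M4 (1750 ops/s) — total 2191+1204+2124+1750 = 7269 ops/s.
Max-entry greedy (repeatedly take the single best remaining cell) gives 7068 ops/s, worse by 201.
Next-best assignment: Flint→Machine M4, Cove→Machine M2, Granite→Machine M7, Summit→Machine M1 = 7181 ops/s.
Every other assignment is strictly worse.
Summit's own top instance is Machine M2 (1904 ops/s), but forcing Summit→Machine M2 and reassigning the rest optimally gives only 6787 ops/s — worse by 482.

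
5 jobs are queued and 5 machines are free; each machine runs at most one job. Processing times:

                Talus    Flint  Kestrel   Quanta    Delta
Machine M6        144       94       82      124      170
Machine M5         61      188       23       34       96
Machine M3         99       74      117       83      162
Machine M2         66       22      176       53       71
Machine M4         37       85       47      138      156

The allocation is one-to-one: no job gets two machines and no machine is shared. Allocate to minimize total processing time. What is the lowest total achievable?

Optimal: Talus→Machine M4 (37 min), Flint→Machine M3 (74 min), Kestrel→Machine M6 (82 min), Quanta→Machine M5 (34 min), Delta→Machine M2 (71 min) — total 37+74+82+34+71 = 298 min.
Column-greedy (each machine in turn goes to its cheapest remaining job) gives 412 min, worse by 114.
Swapping Kestrel↔Quanta (Kestrel→Machine M5 23 min, Quanta→Machine M6 124 min) adds 31.

Minimum total: 298 min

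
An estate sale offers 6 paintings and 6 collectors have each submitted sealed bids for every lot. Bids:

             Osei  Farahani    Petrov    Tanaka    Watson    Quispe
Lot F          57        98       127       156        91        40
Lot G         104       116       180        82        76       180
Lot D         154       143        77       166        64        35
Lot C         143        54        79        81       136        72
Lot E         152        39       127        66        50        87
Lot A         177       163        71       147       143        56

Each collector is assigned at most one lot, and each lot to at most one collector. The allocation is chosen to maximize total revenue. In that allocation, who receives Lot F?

Petrov receives Lot F.

Optimal: Osei→Lot E ($152), Farahani→Lot A ($163), Petrov→Lot F ($127), Tanaka→Lot D ($166), Watson→Lot C ($136), Quispe→Lot G ($180) — total 152+163+127+166+136+180 = $924.
Swapping Quispe↔Tanaka (Quispe→Lot D $35, Tanaka→Lot G $82) loses 229.
Checked against all permutations: $924 is optimal.
Petrov's own top lot is Lot G ($180), but forcing Petrov→Lot G and reassigning the rest optimally gives only $879 — worse by 45.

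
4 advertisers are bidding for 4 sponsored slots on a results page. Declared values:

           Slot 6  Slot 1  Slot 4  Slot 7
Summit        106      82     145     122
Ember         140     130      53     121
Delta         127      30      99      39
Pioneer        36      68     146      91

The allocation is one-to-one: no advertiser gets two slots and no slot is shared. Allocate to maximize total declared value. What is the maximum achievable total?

Optimal: Summit→Slot 7 ($122), Ember→Slot 1 ($130), Delta→Slot 6 ($127), Pioneer→Slot 4 ($146) — total 122+130+127+146 = $525.
Row-greedy (each advertiser in turn takes its best remaining slot) gives $392, worse by 133.
Checked against all permutations: $525 is optimal.

Maximum total: $525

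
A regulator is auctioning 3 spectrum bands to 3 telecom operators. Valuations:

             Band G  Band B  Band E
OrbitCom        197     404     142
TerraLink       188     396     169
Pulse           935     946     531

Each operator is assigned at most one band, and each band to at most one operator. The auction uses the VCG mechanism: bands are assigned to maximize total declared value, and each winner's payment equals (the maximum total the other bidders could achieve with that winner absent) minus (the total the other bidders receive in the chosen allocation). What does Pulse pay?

Pulse pays $20M.

Efficient allocation: OrbitCom→Band B ($404M), TerraLink→Band E ($169M), Pulse→Band G ($935M); total welfare W = $1508M.
Pulse receives Band G at value $935M, so the others get W − 935 = $573M.
Without Pulse: best allocation of the remaining 2 bidders over all 3 bands is OrbitCom→Band G ($197M), TerraLink→Band B ($396M), total $593M.
VCG payment = (others' best without Pulse) − (others' welfare with Pulse) = 593 − 573 = $20M.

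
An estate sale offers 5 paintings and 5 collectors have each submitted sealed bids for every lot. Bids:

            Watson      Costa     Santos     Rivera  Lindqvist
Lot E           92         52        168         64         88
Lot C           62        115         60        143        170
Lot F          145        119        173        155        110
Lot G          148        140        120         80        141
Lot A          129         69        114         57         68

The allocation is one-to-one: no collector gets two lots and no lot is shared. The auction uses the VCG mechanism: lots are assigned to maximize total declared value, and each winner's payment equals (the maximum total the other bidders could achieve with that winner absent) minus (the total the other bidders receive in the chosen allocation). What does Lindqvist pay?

Efficient allocation: Watson→Lot A ($129), Costa→Lot G ($140), Santos→Lot E ($168), Rivera→Lot F ($155), Lindqvist→Lot C ($170); total welfare W = $762.
Lindqvist receives Lot C at value $170, so the others get W − 170 = $592.
Without Lindqvist: best allocation of the remaining 4 bidders over all 5 lots is Watson→Lot F ($145), Costa→Lot G ($140), Santos→Lot E ($168), Rivera→Lot C ($143), total $596.
VCG payment = (others' best without Lindqvist) − (others' welfare with Lindqvist) = 596 − 592 = $4.

Lindqvist pays $4.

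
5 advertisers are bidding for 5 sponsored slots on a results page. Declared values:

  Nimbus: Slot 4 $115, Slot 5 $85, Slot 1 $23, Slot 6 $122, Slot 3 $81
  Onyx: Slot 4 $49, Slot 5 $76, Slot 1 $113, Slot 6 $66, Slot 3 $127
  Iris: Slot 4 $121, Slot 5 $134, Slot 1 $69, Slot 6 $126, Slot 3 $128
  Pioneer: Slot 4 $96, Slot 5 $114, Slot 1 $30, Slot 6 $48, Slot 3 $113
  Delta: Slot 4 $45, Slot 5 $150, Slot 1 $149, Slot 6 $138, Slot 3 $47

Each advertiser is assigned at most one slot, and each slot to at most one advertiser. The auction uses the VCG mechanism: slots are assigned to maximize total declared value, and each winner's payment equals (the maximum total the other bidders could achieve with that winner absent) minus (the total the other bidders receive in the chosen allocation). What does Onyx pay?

Efficient allocation: Nimbus→Slot 6 ($122), Onyx→Slot 3 ($127), Iris→Slot 4 ($121), Pioneer→Slot 5 ($114), Delta→Slot 1 ($149); total welfare W = $633.
Onyx receives Slot 3 at value $127, so the others get W − 127 = $506.
Without Onyx: best allocation of the remaining 4 bidders over all 5 slots is Nimbus→Slot 6 ($122), Iris→Slot 5 ($134), Pioneer→Slot 3 ($113), Delta→Slot 1 ($149), total $518.
VCG payment = (others' best without Onyx) − (others' welfare with Onyx) = 518 − 506 = $12.

Onyx pays $12.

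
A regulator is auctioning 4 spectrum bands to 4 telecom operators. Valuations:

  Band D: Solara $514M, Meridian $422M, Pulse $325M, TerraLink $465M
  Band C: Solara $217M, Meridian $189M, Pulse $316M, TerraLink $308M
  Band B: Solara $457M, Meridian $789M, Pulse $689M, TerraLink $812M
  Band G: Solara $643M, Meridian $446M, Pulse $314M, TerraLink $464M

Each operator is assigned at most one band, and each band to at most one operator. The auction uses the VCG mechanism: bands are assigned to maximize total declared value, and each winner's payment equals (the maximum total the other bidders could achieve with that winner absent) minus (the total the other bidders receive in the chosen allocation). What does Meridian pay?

Meridian pays $373M.

Efficient allocation: Solara→Band G ($643M), Meridian→Band B ($789M), Pulse→Band C ($316M), TerraLink→Band D ($465M); total welfare W = $2213M.
Meridian receives Band B at value $789M, so the others get W − 789 = $1424M.
Without Meridian: best allocation of the remaining 3 bidders over all 4 bands is Solara→Band G ($643M), Pulse→Band B ($689M), TerraLink→Band D ($465M), total $1797M.
VCG payment = (others' best without Meridian) − (others' welfare with Meridian) = 1797 − 1424 = $373M.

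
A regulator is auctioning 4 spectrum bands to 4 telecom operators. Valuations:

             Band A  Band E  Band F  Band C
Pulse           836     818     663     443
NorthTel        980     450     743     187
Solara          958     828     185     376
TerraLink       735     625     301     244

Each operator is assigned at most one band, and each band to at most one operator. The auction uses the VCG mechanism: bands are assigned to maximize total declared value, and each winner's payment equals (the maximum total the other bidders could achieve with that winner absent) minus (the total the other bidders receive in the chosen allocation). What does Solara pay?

Solara pays $485M.

Efficient allocation: Pulse→Band C ($443M), NorthTel→Band F ($743M), Solara→Band A ($958M), TerraLink→Band E ($625M); total welfare W = $2769M.
Solara receives Band A at value $958M, so the others get W − 958 = $1811M.
Without Solara: best allocation of the remaining 3 bidders over all 4 bands is Pulse→Band E ($818M), NorthTel→Band F ($743M), TerraLink→Band A ($735M), total $2296M.
VCG payment = (others' best without Solara) − (others' welfare with Solara) = 2296 − 1811 = $485M.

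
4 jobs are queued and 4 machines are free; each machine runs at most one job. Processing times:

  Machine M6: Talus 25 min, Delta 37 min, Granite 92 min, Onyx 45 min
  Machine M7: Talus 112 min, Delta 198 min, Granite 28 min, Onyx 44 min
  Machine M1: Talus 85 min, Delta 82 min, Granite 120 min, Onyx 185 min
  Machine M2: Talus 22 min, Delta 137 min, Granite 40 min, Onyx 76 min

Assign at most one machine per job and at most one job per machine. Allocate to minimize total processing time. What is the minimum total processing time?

Optimal: Talus→Machine M2 (22 min), Delta→Machine M1 (82 min), Granite→Machine M7 (28 min), Onyx→Machine M6 (45 min) — total 22+82+28+45 = 177 min.
Min-entry greedy (repeatedly take the single cheapest remaining cell) gives 272 min, worse by 95.
Swapping Talus↔Granite (Talus→Machine M7 112 min, Granite→Machine M2 40 min) adds 102.
Every other assignment is strictly worse.

Minimum total: 177 min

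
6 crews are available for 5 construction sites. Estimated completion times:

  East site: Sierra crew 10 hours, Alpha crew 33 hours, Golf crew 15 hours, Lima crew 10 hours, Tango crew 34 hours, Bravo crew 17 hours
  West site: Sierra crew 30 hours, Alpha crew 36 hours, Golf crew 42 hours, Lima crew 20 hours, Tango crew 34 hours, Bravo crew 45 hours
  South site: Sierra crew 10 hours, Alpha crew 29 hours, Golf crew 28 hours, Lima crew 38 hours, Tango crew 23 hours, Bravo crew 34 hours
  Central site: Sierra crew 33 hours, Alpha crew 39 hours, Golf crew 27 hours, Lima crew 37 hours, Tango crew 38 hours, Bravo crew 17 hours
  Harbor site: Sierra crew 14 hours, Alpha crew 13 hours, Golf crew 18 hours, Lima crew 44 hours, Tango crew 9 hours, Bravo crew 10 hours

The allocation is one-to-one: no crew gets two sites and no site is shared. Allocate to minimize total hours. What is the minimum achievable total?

Treat this as an assignment problem: match each crew to one site.
Optimal: Golf crew→East site (15 hours), Lima crew→West site (20 hours), Sierra crew→South site (10 hours), Bravo crew→Central site (17 hours), Tango crew→Harbor site (9 hours) — total 15+20+10+17+9 = 71 hours.
Min-entry greedy (repeatedly take the single cheapest remaining cell) gives 84 hours, worse by 13.
Next-best assignment: Golf crew→East site, Lima crew→West site, Sierra crew→South site, Bravo crew→Central site, Alpha crew→Harbor site = 75 hours.

Min total: 71 hours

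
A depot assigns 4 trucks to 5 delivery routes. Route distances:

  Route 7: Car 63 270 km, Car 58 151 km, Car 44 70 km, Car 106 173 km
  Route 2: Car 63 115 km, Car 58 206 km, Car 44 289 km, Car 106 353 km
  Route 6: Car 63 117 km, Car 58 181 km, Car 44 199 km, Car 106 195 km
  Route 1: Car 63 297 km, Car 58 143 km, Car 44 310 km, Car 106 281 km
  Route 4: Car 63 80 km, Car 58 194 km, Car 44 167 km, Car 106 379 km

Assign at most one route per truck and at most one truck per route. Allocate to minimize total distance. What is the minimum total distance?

This is a one-to-one assignment (minimum-cost bipartite matching).
Optimal: Car 63→Route 4 (80 km), Car 58→Route 1 (143 km), Car 44→Route 7 (70 km), Car 106→Route 6 (195 km) — total 80+143+70+195 = 488 km.
Column-greedy (each route in turn goes to its cheapest remaining truck) gives 647 km, worse by 159.
Next-best assignment: Car 63→Route 2, Car 58→Route 1, Car 44→Route 7, Car 106→Route 6 = 523 km.
No other one-to-one assignment undercuts 488 km.

Min total: 488 km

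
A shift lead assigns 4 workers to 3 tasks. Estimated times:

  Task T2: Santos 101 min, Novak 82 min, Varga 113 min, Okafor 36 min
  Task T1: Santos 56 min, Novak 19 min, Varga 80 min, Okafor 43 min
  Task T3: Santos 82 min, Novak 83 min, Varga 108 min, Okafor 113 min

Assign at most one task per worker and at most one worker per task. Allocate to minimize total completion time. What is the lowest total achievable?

Minimum total: 137 min

Optimal: Okafor→Task T2 (36 min), Novak→Task T1 (19 min), Santos→Task T3 (82 min) — total 36+19+82 = 137 min.
Next-best assignment: Okafor→Task T2, Novak→Task T1, Varga→Task T3 = 163 min.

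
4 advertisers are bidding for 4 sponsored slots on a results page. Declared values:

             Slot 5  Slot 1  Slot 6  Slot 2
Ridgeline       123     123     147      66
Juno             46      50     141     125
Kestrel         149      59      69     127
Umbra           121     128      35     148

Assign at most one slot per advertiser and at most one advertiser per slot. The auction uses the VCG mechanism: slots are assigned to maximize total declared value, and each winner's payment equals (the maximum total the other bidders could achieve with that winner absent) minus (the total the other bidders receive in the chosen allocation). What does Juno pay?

Juno pays $24.

Efficient allocation: Ridgeline→Slot 1 ($123), Juno→Slot 6 ($141), Kestrel→Slot 5 ($149), Umbra→Slot 2 ($148); total welfare W = $561.
Juno receives Slot 6 at value $141, so the others get W − 141 = $420.
Without Juno: best allocation of the remaining 3 bidders over all 4 slots is Ridgeline→Slot 6 ($147), Kestrel→Slot 5 ($149), Umbra→Slot 2 ($148), total $444.
VCG payment = (others' best without Juno) − (others' welfare with Juno) = 444 − 420 = $24.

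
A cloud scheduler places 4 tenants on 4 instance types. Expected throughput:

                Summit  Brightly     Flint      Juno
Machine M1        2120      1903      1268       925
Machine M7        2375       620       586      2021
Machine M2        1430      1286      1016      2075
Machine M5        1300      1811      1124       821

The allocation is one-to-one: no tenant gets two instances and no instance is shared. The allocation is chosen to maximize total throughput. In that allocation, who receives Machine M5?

Optimal: Summit→Machine M7 (2375 ops/s), Brightly→Machine M5 (1811 ops/s), Flint→Machine M1 (1268 ops/s), Juno→Machine M2 (2075 ops/s) — total 2375+1811+1268+2075 = 7529 ops/s.
Max-entry greedy (repeatedly take the single best remaining cell) gives 7477 ops/s, worse by 52.
Brightly's own top instance is Machine M1 (1903 ops/s), but forcing Brightly→Machine M1 and reassigning the rest optimally gives only 7477 ops/s — worse by 52.

Brightly receives Machine M5.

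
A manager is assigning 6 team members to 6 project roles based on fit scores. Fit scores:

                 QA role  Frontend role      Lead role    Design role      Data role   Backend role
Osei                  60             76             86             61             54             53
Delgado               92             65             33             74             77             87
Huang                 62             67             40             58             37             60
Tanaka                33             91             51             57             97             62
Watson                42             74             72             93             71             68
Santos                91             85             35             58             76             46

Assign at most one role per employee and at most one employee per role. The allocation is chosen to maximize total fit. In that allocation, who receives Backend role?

Delgado receives Backend role.

Optimal: Osei→Lead role (86 pts), Delgado→Backend role (87 pts), Huang→Frontend role (67 pts), Tanaka→Data role (97 pts), Watson→Design role (93 pts), Santos→QA role (91 pts) — total 86+87+67+97+93+91 = 521 pts.
Max-entry greedy (repeatedly take the single best remaining cell) gives 513 pts, worse by 8.
Delgado's own top role is QA role (92 pts), but forcing Delgado→QA role and reassigning the rest optimally gives only 513 pts — worse by 8.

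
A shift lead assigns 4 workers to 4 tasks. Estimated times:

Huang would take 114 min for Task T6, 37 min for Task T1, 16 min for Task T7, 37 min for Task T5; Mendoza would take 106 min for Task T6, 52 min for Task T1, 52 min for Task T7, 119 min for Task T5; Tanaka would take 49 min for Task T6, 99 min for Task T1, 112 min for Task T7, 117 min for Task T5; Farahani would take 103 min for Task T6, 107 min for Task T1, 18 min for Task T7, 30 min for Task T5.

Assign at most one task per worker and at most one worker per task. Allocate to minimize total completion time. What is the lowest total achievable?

Minimum total: 147 min

Treat this as an assignment problem: match each worker to one task.
Optimal: Huang→Task T7 (16 min), Mendoza→Task T1 (52 min), Tanaka→Task T6 (49 min), Farahani→Task T5 (30 min) — total 16+52+49+30 = 147 min.
Column-greedy (each task in turn goes to its cheapest remaining worker) gives 223 min, worse by 76.
Swapping Huang↔Mendoza (Huang→Task T1 37 min, Mendoza→Task T7 52 min) adds 21.
Checked against all permutations: 147 min is optimal.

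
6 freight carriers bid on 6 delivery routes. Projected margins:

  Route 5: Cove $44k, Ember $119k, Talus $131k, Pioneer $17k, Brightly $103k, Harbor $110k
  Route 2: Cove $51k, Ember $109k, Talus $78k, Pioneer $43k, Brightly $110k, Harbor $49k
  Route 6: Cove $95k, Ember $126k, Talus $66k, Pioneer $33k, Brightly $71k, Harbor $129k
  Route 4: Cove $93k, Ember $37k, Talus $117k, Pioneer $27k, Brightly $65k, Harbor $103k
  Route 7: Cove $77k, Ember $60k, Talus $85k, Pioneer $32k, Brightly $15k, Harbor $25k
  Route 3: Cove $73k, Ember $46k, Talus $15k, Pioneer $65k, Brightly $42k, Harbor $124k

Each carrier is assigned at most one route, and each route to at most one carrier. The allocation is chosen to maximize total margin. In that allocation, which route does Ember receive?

Ember receives Route 5.

Optimal: Cove→Route 7 ($77k), Ember→Route 5 ($119k), Talus→Route 4 ($117k), Pioneer→Route 3 ($65k), Brightly→Route 2 ($110k), Harbor→Route 6 ($129k) — total 77+119+117+65+110+129 = $617k.
Max-entry greedy (repeatedly take the single best remaining cell) gives $588k, worse by 29.
Ember's own top route is Route 6 ($126k), but forcing Ember→Route 6 and reassigning the rest optimally gives only $616k — worse by 1.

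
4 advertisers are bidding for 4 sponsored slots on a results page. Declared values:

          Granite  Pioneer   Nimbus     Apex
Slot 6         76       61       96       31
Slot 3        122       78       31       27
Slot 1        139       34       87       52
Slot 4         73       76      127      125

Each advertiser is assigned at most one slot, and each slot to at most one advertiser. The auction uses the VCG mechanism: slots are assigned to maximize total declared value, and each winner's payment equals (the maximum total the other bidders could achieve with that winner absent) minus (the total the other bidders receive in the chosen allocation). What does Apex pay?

Apex pays $31.

Efficient allocation: Granite→Slot 1 ($139), Pioneer→Slot 3 ($78), Nimbus→Slot 6 ($96), Apex→Slot 4 ($125); total welfare W = $438.
Apex receives Slot 4 at value $125, so the others get W − 125 = $313.
Without Apex: best allocation of the remaining 3 bidders over all 4 slots is Granite→Slot 1 ($139), Pioneer→Slot 3 ($78), Nimbus→Slot 4 ($127), total $344.
VCG payment = (others' best without Apex) − (others' welfare with Apex) = 344 − 313 = $31.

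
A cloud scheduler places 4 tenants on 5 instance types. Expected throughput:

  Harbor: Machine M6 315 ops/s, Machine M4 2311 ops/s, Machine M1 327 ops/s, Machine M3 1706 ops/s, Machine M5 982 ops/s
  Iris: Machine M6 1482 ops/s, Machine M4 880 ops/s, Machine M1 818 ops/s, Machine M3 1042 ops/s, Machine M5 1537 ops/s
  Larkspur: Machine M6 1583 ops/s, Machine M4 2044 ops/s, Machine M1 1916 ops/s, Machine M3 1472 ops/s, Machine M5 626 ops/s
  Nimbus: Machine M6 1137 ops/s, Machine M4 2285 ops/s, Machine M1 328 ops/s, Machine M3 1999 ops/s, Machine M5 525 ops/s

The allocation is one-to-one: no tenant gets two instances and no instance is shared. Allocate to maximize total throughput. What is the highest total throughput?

Maximum total: 7763 ops/s

Optimal: Harbor→Machine M4 (2311 ops/s), Iris→Machine M5 (1537 ops/s), Larkspur→Machine M1 (1916 ops/s), Nimbus→Machine M3 (1999 ops/s) — total 2311+1537+1916+1999 = 7763 ops/s.
Column-greedy (each instance in turn goes to its best remaining tenant) gives 6711 ops/s, worse by 1052.
Next-best assignment: Harbor→Machine M4, Iris→Machine M6, Larkspur→Machine M1, Nimbus→Machine M3 = 7708 ops/s.
Every other assignment is strictly worse.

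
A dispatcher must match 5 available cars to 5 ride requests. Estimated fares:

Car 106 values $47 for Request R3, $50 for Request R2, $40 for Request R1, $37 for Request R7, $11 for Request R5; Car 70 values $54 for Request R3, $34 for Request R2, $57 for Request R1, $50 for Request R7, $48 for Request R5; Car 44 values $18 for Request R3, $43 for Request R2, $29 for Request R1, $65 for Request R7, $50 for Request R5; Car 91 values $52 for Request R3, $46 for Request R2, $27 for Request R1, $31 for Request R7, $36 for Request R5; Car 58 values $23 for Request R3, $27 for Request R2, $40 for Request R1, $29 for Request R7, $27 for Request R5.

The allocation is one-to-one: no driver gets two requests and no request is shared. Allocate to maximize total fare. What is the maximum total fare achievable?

Optimal: Car 106→Request R2 ($50), Car 70→Request R5 ($48), Car 44→Request R7 ($65), Car 91→Request R3 ($52), Car 58→Request R1 ($40) — total 50+48+65+52+40 = $255.
Column-greedy (each request in turn goes to its best remaining driver) gives $245, worse by 10.
Checked against all permutations: $255 is optimal.

Maximum total: $255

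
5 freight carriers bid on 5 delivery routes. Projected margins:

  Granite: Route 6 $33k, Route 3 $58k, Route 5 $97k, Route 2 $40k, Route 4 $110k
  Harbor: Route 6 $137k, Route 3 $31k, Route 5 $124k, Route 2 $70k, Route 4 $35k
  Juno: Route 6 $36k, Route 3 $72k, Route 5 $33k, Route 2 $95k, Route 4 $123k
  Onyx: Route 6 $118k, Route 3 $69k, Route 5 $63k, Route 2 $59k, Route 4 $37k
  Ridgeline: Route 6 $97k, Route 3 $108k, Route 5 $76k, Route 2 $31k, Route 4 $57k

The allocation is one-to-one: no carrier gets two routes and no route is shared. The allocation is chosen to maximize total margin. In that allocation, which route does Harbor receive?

Harbor receives Route 5.

This is a one-to-one assignment (maximum-weight bipartite matching).
Optimal: Granite→Route 4 ($110k), Harbor→Route 5 ($124k), Juno→Route 2 ($95k), Onyx→Route 6 ($118k), Ridgeline→Route 3 ($108k) — total 110+124+95+118+108 = $555k.
Column-greedy (each route in turn goes to its best remaining carrier) gives $474k, worse by 81.
Harbor's own top route is Route 6 ($137k), but forcing Harbor→Route 6 and reassigning the rest optimally gives only $524k — worse by 31.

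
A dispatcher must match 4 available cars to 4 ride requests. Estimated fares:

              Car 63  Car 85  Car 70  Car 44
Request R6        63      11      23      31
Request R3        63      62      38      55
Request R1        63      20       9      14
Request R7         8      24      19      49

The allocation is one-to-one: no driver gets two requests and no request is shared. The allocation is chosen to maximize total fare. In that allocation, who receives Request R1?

Car 63 receives Request R1.

This is the linear assignment problem.
Optimal: Car 63→Request R1 ($63), Car 85→Request R3 ($62), Car 70→Request R6 ($23), Car 44→Request R7 ($49) — total 63+62+23+49 = $197.
Max-entry greedy (repeatedly take the single best remaining cell) gives $183, worse by 14.
No other one-to-one assignment exceeds $197.
Car 63's own top request is Request R6 ($63), but forcing Car 63→Request R6 and reassigning the rest optimally gives only $183 — worse by 14.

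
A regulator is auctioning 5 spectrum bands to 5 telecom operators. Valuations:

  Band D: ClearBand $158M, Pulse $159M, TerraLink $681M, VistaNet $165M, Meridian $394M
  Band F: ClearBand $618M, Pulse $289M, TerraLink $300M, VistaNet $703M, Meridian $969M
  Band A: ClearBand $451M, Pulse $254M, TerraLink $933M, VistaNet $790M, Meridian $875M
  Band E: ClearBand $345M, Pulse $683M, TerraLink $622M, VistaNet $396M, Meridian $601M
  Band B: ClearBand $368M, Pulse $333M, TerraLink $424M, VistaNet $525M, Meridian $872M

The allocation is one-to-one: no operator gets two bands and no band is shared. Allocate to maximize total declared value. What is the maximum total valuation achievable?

Optimal: ClearBand→Band F ($618M), Pulse→Band E ($683M), TerraLink→Band D ($681M), VistaNet→Band A ($790M), Meridian→Band B ($872M) — total 618+683+681+790+872 = $3644M.
Column-greedy (each band in turn goes to its best remaining operator) gives $3491M, worse by 153.
Next-best assignment: ClearBand→Band B, Pulse→Band E, TerraLink→Band D, VistaNet→Band A, Meridian→Band F = $3491M.

Max total: $3644M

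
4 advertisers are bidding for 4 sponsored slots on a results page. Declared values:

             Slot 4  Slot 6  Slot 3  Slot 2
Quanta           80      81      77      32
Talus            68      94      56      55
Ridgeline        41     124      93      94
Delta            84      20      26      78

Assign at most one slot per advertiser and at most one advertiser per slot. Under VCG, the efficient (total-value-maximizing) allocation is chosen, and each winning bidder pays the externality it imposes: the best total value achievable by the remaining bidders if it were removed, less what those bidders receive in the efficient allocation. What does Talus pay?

Talus pays $30.

Efficient allocation: Quanta→Slot 3 ($77), Talus→Slot 6 ($94), Ridgeline→Slot 2 ($94), Delta→Slot 4 ($84); total welfare W = $349.
Talus receives Slot 6 at value $94, so the others get W − 94 = $255.
Without Talus: best allocation of the remaining 3 bidders over all 4 slots is Quanta→Slot 3 ($77), Ridgeline→Slot 6 ($124), Delta→Slot 4 ($84), total $285.
VCG payment = (others' best without Talus) − (others' welfare with Talus) = 285 − 255 = $30.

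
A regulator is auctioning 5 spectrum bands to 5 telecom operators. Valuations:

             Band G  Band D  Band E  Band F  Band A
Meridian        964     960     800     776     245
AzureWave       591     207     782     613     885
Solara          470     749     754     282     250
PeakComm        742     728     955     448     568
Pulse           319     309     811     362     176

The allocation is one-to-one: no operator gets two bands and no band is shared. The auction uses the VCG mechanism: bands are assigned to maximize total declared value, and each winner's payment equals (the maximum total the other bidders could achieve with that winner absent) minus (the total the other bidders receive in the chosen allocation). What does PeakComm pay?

PeakComm pays $188M.

Efficient allocation: Meridian→Band F ($776M), AzureWave→Band A ($885M), Solara→Band D ($749M), PeakComm→Band G ($742M), Pulse→Band E ($811M); total welfare W = $3963M.
PeakComm receives Band G at value $742M, so the others get W − 742 = $3221M.
Without PeakComm: best allocation of the remaining 4 bidders over all 5 bands is Meridian→Band G ($964M), AzureWave→Band A ($885M), Solara→Band D ($749M), Pulse→Band E ($811M), total $3409M.
VCG payment = (others' best without PeakComm) − (others' welfare with PeakComm) = 3409 − 3221 = $188M.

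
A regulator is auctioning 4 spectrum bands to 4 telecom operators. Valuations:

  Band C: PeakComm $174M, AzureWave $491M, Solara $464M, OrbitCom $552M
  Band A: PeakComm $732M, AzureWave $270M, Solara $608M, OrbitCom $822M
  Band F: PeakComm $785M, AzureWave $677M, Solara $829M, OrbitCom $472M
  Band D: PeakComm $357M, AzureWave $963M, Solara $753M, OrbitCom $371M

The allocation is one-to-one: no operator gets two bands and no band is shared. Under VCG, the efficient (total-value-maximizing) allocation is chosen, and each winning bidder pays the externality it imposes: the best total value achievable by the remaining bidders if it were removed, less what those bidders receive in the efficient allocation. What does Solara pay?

Solara pays $323M.

Efficient allocation: PeakComm→Band A ($732M), AzureWave→Band D ($963M), Solara→Band F ($829M), OrbitCom→Band C ($552M); total welfare W = $3076M.
Solara receives Band F at value $829M, so the others get W − 829 = $2247M.
Without Solara: best allocation of the remaining 3 bidders over all 4 bands is PeakComm→Band F ($785M), AzureWave→Band D ($963M), OrbitCom→Band A ($822M), total $2570M.
VCG payment = (others' best without Solara) − (others' welfare with Solara) = 2570 − 2247 = $323M.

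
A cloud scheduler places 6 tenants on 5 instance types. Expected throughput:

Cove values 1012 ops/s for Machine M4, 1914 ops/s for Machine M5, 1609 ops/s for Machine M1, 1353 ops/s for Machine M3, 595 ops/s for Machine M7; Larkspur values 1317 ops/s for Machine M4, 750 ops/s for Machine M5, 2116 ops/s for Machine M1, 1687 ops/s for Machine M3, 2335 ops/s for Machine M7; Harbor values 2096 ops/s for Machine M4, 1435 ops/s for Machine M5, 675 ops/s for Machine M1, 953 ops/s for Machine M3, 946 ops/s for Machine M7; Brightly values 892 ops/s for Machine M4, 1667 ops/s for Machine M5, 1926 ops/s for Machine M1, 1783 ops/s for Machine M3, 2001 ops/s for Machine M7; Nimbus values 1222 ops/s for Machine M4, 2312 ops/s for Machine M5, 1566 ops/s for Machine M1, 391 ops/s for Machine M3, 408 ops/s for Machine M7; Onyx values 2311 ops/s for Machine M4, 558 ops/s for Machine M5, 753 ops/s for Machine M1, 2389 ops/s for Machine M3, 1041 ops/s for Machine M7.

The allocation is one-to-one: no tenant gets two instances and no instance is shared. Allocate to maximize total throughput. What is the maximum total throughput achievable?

Maximum total: 11058 ops/s

This is a one-to-one assignment (maximum-weight bipartite matching).
Optimal: Harbor→Machine M4 (2096 ops/s), Nimbus→Machine M5 (2312 ops/s), Brightly→Machine M1 (1926 ops/s), Onyx→Machine M3 (2389 ops/s), Larkspur→Machine M7 (2335 ops/s) — total 2096+2312+1926+2389+2335 = 11058 ops/s.
Column-greedy (each instance in turn goes to its best remaining tenant) gives 9468 ops/s, worse by 1590.
Swapping Brightly↔Larkspur (Brightly→Machine M7 2001 ops/s, Larkspur→Machine M1 2116 ops/s) loses 144.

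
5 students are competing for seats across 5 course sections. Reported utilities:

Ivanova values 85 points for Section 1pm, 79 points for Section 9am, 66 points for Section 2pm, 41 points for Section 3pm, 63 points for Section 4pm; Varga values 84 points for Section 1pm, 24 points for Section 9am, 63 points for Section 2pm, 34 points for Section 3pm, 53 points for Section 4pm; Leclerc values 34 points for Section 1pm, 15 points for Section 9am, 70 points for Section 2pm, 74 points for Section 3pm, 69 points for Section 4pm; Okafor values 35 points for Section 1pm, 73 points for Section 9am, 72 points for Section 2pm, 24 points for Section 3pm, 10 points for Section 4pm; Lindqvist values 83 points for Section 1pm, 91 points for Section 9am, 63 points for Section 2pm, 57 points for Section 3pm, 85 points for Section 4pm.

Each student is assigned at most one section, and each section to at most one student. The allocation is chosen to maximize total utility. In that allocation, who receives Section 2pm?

Okafor receives Section 2pm.

Optimal: Ivanova→Section 9am (79 points), Varga→Section 1pm (84 points), Leclerc→Section 3pm (74 points), Okafor→Section 2pm (72 points), Lindqvist→Section 4pm (85 points) — total 79+84+74+72+85 = 394 points.
Max-entry greedy (repeatedly take the single best remaining cell) gives 375 points, worse by 19.
Okafor's own top section is Section 9am (73 points), but forcing Okafor→Section 9am and reassigning the rest optimally gives only 382 points — worse by 12.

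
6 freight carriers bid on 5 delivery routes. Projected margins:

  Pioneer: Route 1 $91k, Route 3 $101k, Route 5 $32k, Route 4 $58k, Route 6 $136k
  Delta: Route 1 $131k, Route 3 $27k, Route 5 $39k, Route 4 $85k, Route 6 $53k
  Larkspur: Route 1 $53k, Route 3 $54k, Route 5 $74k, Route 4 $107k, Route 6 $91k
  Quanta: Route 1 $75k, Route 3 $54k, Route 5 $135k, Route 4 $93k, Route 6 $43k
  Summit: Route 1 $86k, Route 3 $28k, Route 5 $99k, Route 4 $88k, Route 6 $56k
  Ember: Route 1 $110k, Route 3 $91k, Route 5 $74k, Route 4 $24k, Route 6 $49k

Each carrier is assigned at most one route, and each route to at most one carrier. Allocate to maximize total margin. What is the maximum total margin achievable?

Optimal: Delta→Route 1 ($131k), Ember→Route 3 ($91k), Quanta→Route 5 ($135k), Larkspur→Route 4 ($107k), Pioneer→Route 6 ($136k) — total 131+91+135+107+136 = $600k.
Row-greedy (each carrier in turn takes its best remaining route) gives $537k, worse by 63.
Next-best assignment: Delta→Route 1, Ember→Route 3, Quanta→Route 5, Summit→Route 4, Pioneer→Route 6 = $581k.

Max total: $600k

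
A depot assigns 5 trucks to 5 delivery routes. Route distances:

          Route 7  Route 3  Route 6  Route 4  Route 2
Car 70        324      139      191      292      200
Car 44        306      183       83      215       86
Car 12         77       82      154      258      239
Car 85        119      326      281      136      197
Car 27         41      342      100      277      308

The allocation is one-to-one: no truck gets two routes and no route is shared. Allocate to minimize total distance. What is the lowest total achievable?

Treat this as an assignment problem: match each truck to one route.
Optimal: Car 70→Route 6 (191 km), Car 44→Route 2 (86 km), Car 12→Route 3 (82 km), Car 85→Route 4 (136 km), Car 27→Route 7 (41 km) — total 191+86+82+136+41 = 536 km.
Row-greedy (each truck in turn takes its cheapest remaining route) gives 743 km, worse by 207.
Next-best assignment: Car 70→Route 3, Car 44→Route 2, Car 12→Route 7, Car 85→Route 4, Car 27→Route 6 = 538 km.

Minimum total: 536 km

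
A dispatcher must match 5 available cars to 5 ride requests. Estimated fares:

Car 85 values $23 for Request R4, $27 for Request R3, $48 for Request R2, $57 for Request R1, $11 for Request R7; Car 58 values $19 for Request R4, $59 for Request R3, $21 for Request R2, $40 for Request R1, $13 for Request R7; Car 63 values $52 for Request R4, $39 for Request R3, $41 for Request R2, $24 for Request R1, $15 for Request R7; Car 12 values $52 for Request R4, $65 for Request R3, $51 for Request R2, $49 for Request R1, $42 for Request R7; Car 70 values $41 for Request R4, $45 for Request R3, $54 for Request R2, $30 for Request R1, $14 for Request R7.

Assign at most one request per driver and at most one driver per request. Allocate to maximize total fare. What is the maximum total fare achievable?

Optimal: Car 85→Request R1 ($57), Car 58→Request R3 ($59), Car 63→Request R4 ($52), Car 12→Request R7 ($42), Car 70→Request R2 ($54) — total 57+59+52+42+54 = $264.
Max-entry greedy (repeatedly take the single best remaining cell) gives $241, worse by 23.
No other one-to-one assignment exceeds $264.

Max total: $264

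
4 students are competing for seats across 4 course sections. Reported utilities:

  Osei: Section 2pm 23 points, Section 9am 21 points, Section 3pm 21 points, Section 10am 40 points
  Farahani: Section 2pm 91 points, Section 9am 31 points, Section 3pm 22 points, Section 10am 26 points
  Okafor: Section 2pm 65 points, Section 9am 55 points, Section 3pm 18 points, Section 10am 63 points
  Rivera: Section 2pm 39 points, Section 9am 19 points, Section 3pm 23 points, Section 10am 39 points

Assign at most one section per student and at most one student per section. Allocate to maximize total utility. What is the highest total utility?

Max total: 209 points

This is a one-to-one assignment (maximum-weight bipartite matching).
Optimal: Osei→Section 10am (40 points), Farahani→Section 2pm (91 points), Okafor→Section 9am (55 points), Rivera→Section 3pm (23 points) — total 40+91+55+23 = 209 points.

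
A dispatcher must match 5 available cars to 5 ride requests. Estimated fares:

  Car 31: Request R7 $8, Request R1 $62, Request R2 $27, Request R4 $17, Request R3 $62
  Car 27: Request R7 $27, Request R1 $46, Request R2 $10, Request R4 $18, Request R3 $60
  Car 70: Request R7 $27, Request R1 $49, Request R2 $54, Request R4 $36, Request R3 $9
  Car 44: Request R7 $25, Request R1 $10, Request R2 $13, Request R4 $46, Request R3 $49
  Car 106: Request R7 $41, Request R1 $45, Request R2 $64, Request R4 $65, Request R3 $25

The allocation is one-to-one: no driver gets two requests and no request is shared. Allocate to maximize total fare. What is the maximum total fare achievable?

Max total: $266

Optimal: Car 31→Request R1 ($62), Car 27→Request R3 ($60), Car 70→Request R2 ($54), Car 44→Request R7 ($25), Car 106→Request R4 ($65) — total 62+60+54+25+65 = $266.
Column-greedy (each request in turn goes to its best remaining driver) gives $263, worse by 3.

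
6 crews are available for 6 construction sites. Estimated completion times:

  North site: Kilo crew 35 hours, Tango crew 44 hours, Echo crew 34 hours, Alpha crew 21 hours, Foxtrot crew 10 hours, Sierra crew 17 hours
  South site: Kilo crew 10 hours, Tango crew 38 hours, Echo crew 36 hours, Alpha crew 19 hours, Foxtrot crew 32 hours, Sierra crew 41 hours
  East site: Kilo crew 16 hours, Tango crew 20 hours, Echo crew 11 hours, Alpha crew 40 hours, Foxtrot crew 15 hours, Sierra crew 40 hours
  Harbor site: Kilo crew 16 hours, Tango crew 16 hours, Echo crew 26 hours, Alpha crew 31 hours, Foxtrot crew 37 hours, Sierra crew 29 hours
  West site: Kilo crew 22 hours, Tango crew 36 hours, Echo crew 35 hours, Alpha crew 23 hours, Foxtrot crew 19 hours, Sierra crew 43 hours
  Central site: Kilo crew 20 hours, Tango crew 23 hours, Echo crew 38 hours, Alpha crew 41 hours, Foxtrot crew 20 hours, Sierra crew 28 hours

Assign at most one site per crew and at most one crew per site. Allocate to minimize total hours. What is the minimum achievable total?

Optimal: Kilo crew→South site (10 hours), Tango crew→Harbor site (16 hours), Echo crew→East site (11 hours), Alpha crew→West site (23 hours), Foxtrot crew→Central site (20 hours), Sierra crew→North site (17 hours) — total 10+16+11+23+20+17 = 97 hours.
Next-best assignment: Kilo crew→South site, Tango crew→Harbor site, Echo crew→East site, Alpha crew→West site, Foxtrot crew→North site, Sierra crew→Central site = 98 hours.
Swapping Echo crew↔Kilo crew (Echo crew→South site 36 hours, Kilo crew→East site 16 hours) adds 31.
Every other assignment is strictly worse.

Min total: 97 hours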